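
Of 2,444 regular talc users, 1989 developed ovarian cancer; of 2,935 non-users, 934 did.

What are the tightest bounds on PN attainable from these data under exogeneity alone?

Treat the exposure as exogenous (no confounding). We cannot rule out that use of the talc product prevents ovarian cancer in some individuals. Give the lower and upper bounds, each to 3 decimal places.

0.609 ≤ PN ≤ 0.838

p₁ = P(outcome | exposed) = 1989/2444 = 0.81383
p₀ = P(outcome | unexposed) = 934/2935 = 0.31823
Under exogeneity alone the bounds on PN are max{0,(p₁−p₀)/p₁} ≤ PN ≤ min{1,(1−p₀)/p₁}.
  lower = (p₁ − p₀)/p₁ = 0.4956 / 0.81383 ≈ 0.6090
  upper = min{1, (1 − p₀)/p₁} = 0.68177 / 0.81383 ≈ 0.8377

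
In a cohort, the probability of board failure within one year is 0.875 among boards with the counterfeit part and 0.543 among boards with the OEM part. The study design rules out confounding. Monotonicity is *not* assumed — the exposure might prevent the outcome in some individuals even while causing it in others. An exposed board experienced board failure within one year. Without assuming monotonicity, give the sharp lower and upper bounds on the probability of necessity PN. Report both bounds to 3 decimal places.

Let p₁ = 0.875, p₀ = 0.543.
Under exogeneity alone the bounds on PN are max{0,(p₁−p₀)/p₁} ≤ PN ≤ min{1,(1−p₀)/p₁}.
  lower = (p₁ − p₀)/p₁ = 0.332 / 0.875 ≈ 0.3794
  upper = min{1, (1 − p₀)/p₁} = 0.457 / 0.875 ≈ 0.5223

0.379 ≤ PN ≤ 0.522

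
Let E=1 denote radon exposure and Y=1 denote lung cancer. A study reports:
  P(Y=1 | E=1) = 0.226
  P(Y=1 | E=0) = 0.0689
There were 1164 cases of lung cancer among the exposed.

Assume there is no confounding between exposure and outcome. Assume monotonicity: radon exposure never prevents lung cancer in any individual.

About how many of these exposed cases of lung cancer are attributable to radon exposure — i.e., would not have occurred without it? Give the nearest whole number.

Let p₁ = 0.226, p₀ = 0.0689.
PN = (p₁ − p₀)/p₁ = (0.226 − 0.0689) / 0.226 ≈ 0.69513.
Attributable cases ≈ PN × (exposed cases) = 0.69513 × 1164 ≈ 809.13.

about 809 cases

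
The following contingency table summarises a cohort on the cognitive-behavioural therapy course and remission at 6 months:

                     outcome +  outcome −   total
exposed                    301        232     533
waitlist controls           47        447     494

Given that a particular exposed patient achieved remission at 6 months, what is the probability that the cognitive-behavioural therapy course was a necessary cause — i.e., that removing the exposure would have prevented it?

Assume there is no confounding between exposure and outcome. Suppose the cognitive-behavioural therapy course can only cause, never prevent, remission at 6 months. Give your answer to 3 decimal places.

p₁ = P(outcome | exposed) = 301/533 = 0.56473
p₀ = P(outcome | unexposed) = 47/494 = 0.095142
Under exogeneity and monotonicity, PN = (p₁ − p₀) / p₁.
PN = (0.56473 − 0.095142) / 0.56473 = 0.46959 / 0.56473 ≈ 0.8315

PN ≈ 0.832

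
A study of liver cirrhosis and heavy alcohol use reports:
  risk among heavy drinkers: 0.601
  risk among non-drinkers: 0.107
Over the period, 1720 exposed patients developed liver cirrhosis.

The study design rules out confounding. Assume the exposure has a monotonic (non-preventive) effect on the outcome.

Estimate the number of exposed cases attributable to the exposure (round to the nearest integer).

Let p₁ = 0.601, p₀ = 0.107.
PN = (p₁ − p₀)/p₁ = (0.601 − 0.107) / 0.601 ≈ 0.82196.
Attributable cases ≈ PN × (exposed cases) = 0.82196 × 1720 ≈ 1413.78.

about 1414 cases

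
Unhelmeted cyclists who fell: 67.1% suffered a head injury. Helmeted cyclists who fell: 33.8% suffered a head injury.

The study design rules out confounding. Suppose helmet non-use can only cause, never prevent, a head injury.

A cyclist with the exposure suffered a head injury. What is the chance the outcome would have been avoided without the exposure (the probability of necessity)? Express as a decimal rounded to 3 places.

PN ≈ 0.496

p₁ = 0.671, p₀ = 0.338.
Under exogeneity and monotonicity, PN = (p₁ − p₀) / p₁.
PN = (0.671 − 0.338) / 0.671 = 0.333 / 0.671 ≈ 0.4963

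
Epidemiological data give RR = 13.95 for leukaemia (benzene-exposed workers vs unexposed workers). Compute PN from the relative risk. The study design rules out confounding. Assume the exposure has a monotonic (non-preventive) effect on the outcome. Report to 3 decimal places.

PN ≈ 0.928

Under exogeneity and monotonicity, PN = (RR − 1) / RR = 1 − 1/RR.
PN = (13.95 − 1) / 13.95 = 12.95 / 13.95 ≈ 0.9283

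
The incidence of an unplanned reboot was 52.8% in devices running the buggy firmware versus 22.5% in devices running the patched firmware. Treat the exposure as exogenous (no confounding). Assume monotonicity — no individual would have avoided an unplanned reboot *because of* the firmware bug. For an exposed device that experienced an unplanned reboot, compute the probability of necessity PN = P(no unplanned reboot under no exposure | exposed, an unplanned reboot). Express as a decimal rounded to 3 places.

PN ≈ 0.574

p₁ = 0.528, p₀ = 0.225.
Under exogeneity and monotonicity, PN = (p₁ − p₀) / p₁.
PN = (0.528 − 0.225) / 0.528 = 0.303 / 0.528 ≈ 0.5739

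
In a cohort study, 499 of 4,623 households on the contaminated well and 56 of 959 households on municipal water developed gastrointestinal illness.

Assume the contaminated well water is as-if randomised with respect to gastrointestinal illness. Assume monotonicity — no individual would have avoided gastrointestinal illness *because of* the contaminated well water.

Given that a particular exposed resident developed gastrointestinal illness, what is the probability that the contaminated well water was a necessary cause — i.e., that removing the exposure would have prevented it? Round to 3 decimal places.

p₁ = P(outcome | exposed) = 499/4623 = 0.10794
p₀ = P(outcome | unexposed) = 56/959 = 0.058394
Under exogeneity and monotonicity, PN = (p₁ − p₀) / p₁.
PN = (0.10794 − 0.058394) / 0.10794 = 0.049544 / 0.10794 ≈ 0.4590

PN ≈ 0.459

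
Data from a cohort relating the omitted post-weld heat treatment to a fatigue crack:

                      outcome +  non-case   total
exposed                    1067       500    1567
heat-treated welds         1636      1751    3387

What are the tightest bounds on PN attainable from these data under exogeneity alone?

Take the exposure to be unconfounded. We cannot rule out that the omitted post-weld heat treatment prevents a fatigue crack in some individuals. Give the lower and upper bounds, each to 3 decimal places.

p₁ = P(outcome | exposed) = 1067/1567 = 0.68092
p₀ = P(outcome | unexposed) = 1636/3387 = 0.48302
Under exogeneity alone the bounds on PN are max{0,(p₁−p₀)/p₁} ≤ PN ≤ min{1,(1−p₀)/p₁}.
  lower = (p₁ − p₀)/p₁ = 0.1979 / 0.68092 ≈ 0.2906
  upper = min{1, (1 − p₀)/p₁} = 0.51698 / 0.68092 ≈ 0.7592

0.291 ≤ PN ≤ 0.759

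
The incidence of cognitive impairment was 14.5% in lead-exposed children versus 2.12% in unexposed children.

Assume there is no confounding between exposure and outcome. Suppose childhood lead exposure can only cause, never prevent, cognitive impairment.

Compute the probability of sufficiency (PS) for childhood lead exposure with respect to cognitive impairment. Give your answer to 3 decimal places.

PS ≈ 0.126

p₁ = 0.145, p₀ = 0.0212.
Under exogeneity and monotonicity, PS = (p₁ − p₀) / (1 − p₀).
PS = (0.145 − 0.0212) / (1 − 0.0212) = 0.1238 / 0.9788 ≈ 0.1265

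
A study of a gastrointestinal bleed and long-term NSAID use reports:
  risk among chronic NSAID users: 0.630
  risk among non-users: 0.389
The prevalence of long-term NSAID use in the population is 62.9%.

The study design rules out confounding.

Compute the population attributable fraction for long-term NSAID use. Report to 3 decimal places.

PAF ≈ 0.280

Let p₁ = 0.63, p₀ = 0.389.
Overall risk P(Y=1) = π·p₁ + (1−π)·p₀ = 0.629×0.63 + 0.371×0.389 = 0.54059.
Under exogeneity, PAF = [P(Y=1) − p₀] / P(Y=1).
PAF = (0.54059 − 0.389) / 0.54059 ≈ 0.2804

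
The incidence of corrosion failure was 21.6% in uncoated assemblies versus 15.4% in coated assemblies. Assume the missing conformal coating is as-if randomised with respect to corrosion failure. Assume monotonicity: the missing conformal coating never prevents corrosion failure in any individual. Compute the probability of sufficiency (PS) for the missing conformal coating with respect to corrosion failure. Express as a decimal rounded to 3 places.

PS ≈ 0.073

p₁ = 0.216, p₀ = 0.154.
Under exogeneity and monotonicity, PS = (p₁ − p₀) / (1 − p₀).
PS = (0.216 − 0.154) / (1 − 0.154) = 0.062 / 0.846 ≈ 0.0733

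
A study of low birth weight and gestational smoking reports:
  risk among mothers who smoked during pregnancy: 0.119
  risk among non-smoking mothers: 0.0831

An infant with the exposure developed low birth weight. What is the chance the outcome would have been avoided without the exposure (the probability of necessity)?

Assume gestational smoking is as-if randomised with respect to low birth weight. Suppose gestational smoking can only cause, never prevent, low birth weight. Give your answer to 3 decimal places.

Let p₁ = 0.119, p₀ = 0.0831.
Under exogeneity and monotonicity, PN = (p₁ − p₀) / p₁.
PN = (0.119 − 0.0831) / 0.119 = 0.0359 / 0.119 ≈ 0.3017

PN ≈ 0.302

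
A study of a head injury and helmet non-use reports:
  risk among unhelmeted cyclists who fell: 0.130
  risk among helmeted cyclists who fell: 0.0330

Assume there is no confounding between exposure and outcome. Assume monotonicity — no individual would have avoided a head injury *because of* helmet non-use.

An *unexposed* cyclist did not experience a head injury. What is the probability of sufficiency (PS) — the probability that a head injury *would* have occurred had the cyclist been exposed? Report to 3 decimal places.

PS ≈ 0.100

Let p₁ = 0.13, p₀ = 0.033.
Under exogeneity and monotonicity, PS = (p₁ − p₀) / (1 − p₀).
PS = (0.13 − 0.033) / (1 − 0.033) = 0.097 / 0.967 ≈ 0.1003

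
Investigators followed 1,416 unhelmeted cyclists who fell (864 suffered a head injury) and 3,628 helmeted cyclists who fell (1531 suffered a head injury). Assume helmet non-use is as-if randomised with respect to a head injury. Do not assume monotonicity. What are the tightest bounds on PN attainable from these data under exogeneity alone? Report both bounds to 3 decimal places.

0.308 ≤ PN ≤ 0.947

p₁ = P(outcome | exposed) = 864/1416 = 0.61017
p₀ = P(outcome | unexposed) = 1531/3628 = 0.422
Under exogeneity alone the bounds on PN are max{0,(p₁−p₀)/p₁} ≤ PN ≤ min{1,(1−p₀)/p₁}.
  lower = (p₁ − p₀)/p₁ = 0.18817 / 0.61017 ≈ 0.3084
  upper = min{1, (1 − p₀)/p₁} = 0.578 / 0.61017 ≈ 0.9473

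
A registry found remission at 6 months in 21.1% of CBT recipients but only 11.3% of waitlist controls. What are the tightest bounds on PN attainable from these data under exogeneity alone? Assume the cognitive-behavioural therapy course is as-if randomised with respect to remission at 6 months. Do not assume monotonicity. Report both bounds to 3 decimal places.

0.464 ≤ PN ≤ 1.000

p₁ = 0.211, p₀ = 0.113.
Under exogeneity alone the bounds on PN are max{0,(p₁−p₀)/p₁} ≤ PN ≤ min{1,(1−p₀)/p₁}.
  lower = (p₁ − p₀)/p₁ = 0.098 / 0.211 ≈ 0.4645
  upper = min{1, (1 − p₀)/p₁} = 0.887 / 0.211 ≈ 4.2038 → capped at 1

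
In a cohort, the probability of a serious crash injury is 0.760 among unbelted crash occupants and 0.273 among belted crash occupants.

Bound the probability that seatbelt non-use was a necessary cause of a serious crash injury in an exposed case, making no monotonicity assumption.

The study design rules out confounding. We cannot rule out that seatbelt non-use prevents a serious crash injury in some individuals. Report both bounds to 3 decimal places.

Let p₁ = 0.76, p₀ = 0.273.
Under exogeneity alone the bounds on PN are max{0,(p₁−p₀)/p₁} ≤ PN ≤ min{1,(1−p₀)/p₁}.
  lower = (p₁ − p₀)/p₁ = 0.487 / 0.76 ≈ 0.6408
  upper = min{1, (1 − p₀)/p₁} = 0.727 / 0.76 ≈ 0.9566

0.641 ≤ PN ≤ 0.957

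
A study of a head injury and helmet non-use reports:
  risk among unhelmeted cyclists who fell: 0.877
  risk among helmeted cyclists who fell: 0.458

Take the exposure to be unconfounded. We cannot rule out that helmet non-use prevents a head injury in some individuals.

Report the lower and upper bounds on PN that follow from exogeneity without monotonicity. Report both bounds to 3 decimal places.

0.478 ≤ PN ≤ 0.618

Let p₁ = 0.877, p₀ = 0.458.
Under exogeneity alone the bounds on PN are max{0,(p₁−p₀)/p₁} ≤ PN ≤ min{1,(1−p₀)/p₁}.
  lower = (p₁ − p₀)/p₁ = 0.419 / 0.877 ≈ 0.4778
  upper = min{1, (1 − p₀)/p₁} = 0.542 / 0.877 ≈ 0.6180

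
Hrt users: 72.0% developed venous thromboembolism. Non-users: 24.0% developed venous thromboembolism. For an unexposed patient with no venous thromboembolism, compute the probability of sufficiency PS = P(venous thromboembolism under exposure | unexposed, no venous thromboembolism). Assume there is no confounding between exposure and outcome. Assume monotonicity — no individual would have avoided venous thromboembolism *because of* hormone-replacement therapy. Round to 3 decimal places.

PS ≈ 0.632

p₁ = 0.72, p₀ = 0.24.
Under exogeneity and monotonicity, PS = (p₁ − p₀) / (1 − p₀).
PS = (0.72 − 0.24) / (1 − 0.24) = 0.48 / 0.76 ≈ 0.6316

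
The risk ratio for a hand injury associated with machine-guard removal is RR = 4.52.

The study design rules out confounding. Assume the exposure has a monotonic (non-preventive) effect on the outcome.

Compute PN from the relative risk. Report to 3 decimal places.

Under exogeneity and monotonicity, PN = (RR − 1) / RR = 1 − 1/RR.
PN = (4.52 − 1) / 4.52 = 3.52 / 4.52 ≈ 0.7788

PN ≈ 0.779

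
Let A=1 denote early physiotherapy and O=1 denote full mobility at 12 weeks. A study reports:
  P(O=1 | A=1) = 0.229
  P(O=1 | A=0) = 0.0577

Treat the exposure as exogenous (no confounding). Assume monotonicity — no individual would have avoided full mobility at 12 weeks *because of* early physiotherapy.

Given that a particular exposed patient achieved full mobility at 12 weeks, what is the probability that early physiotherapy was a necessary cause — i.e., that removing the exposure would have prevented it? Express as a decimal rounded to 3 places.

PN ≈ 0.748

Let p₁ = 0.229, p₀ = 0.0577.
Under exogeneity and monotonicity, PN = (p₁ − p₀) / p₁.
PN = (0.229 − 0.0577) / 0.229 = 0.1713 / 0.229 ≈ 0.7480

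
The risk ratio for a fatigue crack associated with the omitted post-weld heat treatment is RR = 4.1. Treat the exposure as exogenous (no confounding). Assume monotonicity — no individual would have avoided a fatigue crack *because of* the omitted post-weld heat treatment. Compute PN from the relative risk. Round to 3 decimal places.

PN ≈ 0.756

Under exogeneity and monotonicity, PN = (RR − 1) / RR = 1 − 1/RR.
PN = (4.1 − 1) / 4.1 = 3.1 / 4.1 ≈ 0.7561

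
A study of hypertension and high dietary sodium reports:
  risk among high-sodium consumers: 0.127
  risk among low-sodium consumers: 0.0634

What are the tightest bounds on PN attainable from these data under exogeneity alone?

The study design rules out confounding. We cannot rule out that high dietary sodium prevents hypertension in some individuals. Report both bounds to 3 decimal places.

Let p₁ = 0.127, p₀ = 0.0634.
Under exogeneity alone the bounds on PN are max{0,(p₁−p₀)/p₁} ≤ PN ≤ min{1,(1−p₀)/p₁}.
  lower = (p₁ − p₀)/p₁ = 0.0636 / 0.127 ≈ 0.5008
  upper = min{1, (1 − p₀)/p₁} = 0.9366 / 0.127 ≈ 7.3748 → capped at 1

0.501 ≤ PN ≤ 1.000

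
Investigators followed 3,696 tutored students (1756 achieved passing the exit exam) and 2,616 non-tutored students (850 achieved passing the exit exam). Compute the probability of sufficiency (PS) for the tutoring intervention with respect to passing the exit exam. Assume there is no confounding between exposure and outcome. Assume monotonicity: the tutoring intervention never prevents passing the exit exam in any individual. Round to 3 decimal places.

p₁ = P(outcome | exposed) = 1756/3696 = 0.47511
p₀ = P(outcome | unexposed) = 850/2616 = 0.32492
Under exogeneity and monotonicity, PS = (p₁ − p₀) / (1 − p₀).
PS = (0.47511 − 0.32492) / (1 − 0.32492) = 0.15018 / 0.67508 ≈ 0.2225

PS ≈ 0.222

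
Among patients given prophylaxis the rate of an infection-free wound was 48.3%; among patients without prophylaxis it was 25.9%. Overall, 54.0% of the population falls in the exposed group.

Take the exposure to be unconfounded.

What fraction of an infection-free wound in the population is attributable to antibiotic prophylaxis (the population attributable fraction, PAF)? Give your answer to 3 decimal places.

p₁ = 0.483, p₀ = 0.259.
Overall risk P(Y=1) = π·p₁ + (1−π)·p₀ = 0.54×0.483 + 0.46×0.259 = 0.37996.
Under exogeneity, PAF = [P(Y=1) − p₀] / P(Y=1).
PAF = (0.37996 − 0.259) / 0.37996 ≈ 0.3183

PAF ≈ 0.318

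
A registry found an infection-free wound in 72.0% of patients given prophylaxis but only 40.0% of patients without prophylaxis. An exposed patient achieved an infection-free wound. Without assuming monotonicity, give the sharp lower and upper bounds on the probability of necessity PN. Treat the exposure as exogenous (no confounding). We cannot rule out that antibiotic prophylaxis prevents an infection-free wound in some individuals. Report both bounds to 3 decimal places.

p₁ = 0.72, p₀ = 0.4.
Under exogeneity alone the bounds on PN are max{0,(p₁−p₀)/p₁} ≤ PN ≤ min{1,(1−p₀)/p₁}.
  lower = (p₁ − p₀)/p₁ = 0.32 / 0.72 ≈ 0.4444
  upper = min{1, (1 − p₀)/p₁} = 0.6 / 0.72 ≈ 0.8333

0.444 ≤ PN ≤ 0.833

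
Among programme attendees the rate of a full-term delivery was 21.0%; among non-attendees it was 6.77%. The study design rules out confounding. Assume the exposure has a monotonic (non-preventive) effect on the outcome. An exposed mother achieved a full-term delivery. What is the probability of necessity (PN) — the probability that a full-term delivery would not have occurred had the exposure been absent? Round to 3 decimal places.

PN ≈ 0.678

p₁ = 0.21, p₀ = 0.0677.
Under exogeneity and monotonicity, PN = (p₁ − p₀) / p₁.
PN = (0.21 − 0.0677) / 0.21 = 0.1423 / 0.21 ≈ 0.6776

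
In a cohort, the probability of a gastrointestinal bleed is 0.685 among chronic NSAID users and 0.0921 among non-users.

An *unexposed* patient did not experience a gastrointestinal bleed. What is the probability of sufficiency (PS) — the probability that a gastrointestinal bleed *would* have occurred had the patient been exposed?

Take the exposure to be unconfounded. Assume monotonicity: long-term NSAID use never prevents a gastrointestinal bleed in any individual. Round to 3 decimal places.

PS ≈ 0.653

Let p₁ = 0.685, p₀ = 0.0921.
Under exogeneity and monotonicity, PS = (p₁ − p₀) / (1 − p₀).
PS = (0.685 − 0.0921) / (1 − 0.0921) = 0.5929 / 0.9079 ≈ 0.6530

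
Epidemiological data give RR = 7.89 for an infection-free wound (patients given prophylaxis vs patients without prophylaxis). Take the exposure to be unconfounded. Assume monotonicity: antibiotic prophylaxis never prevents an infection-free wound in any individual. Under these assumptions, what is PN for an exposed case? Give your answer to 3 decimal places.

Under exogeneity and monotonicity, PN = (RR − 1) / RR = 1 − 1/RR.
PN = (7.89 − 1) / 7.89 = 6.89 / 7.89 ≈ 0.8733

PN ≈ 0.873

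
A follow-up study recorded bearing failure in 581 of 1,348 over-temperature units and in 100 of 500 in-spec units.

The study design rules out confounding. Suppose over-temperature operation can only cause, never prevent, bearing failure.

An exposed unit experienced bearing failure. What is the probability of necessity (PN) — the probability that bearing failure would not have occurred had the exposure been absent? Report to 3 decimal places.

PN ≈ 0.536

p₁ = P(outcome | exposed) = 581/1348 = 0.43101
p₀ = P(outcome | unexposed) = 100/500 = 0.2
Under exogeneity and monotonicity, PN = (p₁ − p₀) / p₁.
PN = (0.43101 − 0.2) / 0.43101 = 0.23101 / 0.43101 ≈ 0.5360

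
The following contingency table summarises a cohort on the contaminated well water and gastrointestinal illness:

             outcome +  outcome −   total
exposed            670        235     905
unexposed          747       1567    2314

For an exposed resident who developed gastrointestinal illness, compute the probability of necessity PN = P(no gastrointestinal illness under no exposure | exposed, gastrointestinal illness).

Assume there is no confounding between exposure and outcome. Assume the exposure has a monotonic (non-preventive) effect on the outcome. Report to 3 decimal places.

PN ≈ 0.564

p₁ = P(outcome | exposed) = 670/905 = 0.74033
p₀ = P(outcome | unexposed) = 747/2314 = 0.32282
Under exogeneity and monotonicity, PN = (p₁ − p₀)/p₁.
PN = (0.74033 − 0.32282) / 0.74033 ≈ 0.5640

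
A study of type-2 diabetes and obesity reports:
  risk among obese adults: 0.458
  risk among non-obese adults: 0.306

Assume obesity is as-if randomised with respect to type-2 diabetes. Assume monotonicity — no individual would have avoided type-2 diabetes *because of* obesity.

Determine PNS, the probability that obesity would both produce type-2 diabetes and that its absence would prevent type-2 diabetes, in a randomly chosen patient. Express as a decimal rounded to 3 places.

PNS ≈ 0.152

Let p₁ = 0.458, p₀ = 0.306.
Under exogeneity and monotonicity, PNS = p₁ − p₀.
PNS = 0.458 − 0.306 = 0.152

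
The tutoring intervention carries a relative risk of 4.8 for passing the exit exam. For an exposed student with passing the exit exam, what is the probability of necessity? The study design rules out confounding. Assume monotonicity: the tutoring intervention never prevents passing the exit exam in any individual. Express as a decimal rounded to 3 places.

Under exogeneity and monotonicity, PN = (RR − 1) / RR = 1 − 1/RR.
PN = (4.8 − 1) / 4.8 = 3.8 / 4.8 ≈ 0.7917

PN ≈ 0.792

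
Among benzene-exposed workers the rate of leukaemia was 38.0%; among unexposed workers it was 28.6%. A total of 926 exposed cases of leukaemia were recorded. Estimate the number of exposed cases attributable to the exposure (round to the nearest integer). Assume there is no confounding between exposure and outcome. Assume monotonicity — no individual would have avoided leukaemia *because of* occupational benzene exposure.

about 229 cases

p₁ = 0.38, p₀ = 0.286.
PN = (p₁ − p₀)/p₁ = (0.38 − 0.286) / 0.38 ≈ 0.24737.
Attributable cases ≈ PN × (exposed cases) = 0.24737 × 926 ≈ 229.06.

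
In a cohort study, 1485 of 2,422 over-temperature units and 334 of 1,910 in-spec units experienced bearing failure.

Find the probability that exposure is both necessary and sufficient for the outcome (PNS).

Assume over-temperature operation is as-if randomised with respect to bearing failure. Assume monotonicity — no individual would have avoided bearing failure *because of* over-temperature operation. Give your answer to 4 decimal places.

p₁ = P(outcome | exposed) = 1485/2422 = 0.61313
p₀ = P(outcome | unexposed) = 334/1910 = 0.17487
Under exogeneity and monotonicity, PNS = p₁ − p₀.
PNS = 0.61313 − 0.17487 = 0.43826

PNS ≈ 0.4383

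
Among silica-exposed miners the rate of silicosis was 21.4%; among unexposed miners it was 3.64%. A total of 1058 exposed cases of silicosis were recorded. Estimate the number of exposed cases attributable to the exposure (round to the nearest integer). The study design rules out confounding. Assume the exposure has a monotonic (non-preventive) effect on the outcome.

p₁ = 0.214, p₀ = 0.0364.
PN = (p₁ − p₀)/p₁ = (0.214 − 0.0364) / 0.214 ≈ 0.82991.
Attributable cases ≈ PN × (exposed cases) = 0.82991 × 1058 ≈ 878.04.

about 878 cases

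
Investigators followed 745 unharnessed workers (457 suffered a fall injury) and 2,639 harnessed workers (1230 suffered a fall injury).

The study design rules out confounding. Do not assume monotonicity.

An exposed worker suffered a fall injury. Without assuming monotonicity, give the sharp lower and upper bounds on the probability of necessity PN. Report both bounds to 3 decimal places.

p₁ = P(outcome | exposed) = 457/745 = 0.61342
p₀ = P(outcome | unexposed) = 1230/2639 = 0.46609
Under exogeneity alone the bounds on PN are max{0,(p₁−p₀)/p₁} ≤ PN ≤ min{1,(1−p₀)/p₁}.
  lower = (p₁ − p₀)/p₁ = 0.14734 / 0.61342 ≈ 0.2402
  upper = min{1, (1 − p₀)/p₁} = 0.53391 / 0.61342 ≈ 0.8704

0.240 ≤ PN ≤ 0.870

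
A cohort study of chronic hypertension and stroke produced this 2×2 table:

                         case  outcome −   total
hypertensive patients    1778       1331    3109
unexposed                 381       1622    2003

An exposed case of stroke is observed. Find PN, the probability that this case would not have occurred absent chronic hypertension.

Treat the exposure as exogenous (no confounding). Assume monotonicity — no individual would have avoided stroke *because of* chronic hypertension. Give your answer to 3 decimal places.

p₁ = P(outcome | exposed) = 1778/3109 = 0.57189
p₀ = P(outcome | unexposed) = 381/2003 = 0.19021
Under exogeneity and monotonicity, PN = (p₁ − p₀)/p₁.
PN = (0.57189 − 0.19021) / 0.57189 ≈ 0.6674

PN ≈ 0.667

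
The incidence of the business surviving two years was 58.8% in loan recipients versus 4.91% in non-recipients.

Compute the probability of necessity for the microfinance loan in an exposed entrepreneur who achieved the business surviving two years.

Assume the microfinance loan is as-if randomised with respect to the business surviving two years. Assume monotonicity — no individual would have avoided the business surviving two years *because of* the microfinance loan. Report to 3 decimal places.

p₁ = 0.588, p₀ = 0.0491.
Under exogeneity and monotonicity, PN = (p₁ − p₀) / p₁.
PN = (0.588 − 0.0491) / 0.588 = 0.5389 / 0.588 ≈ 0.9165

PN ≈ 0.916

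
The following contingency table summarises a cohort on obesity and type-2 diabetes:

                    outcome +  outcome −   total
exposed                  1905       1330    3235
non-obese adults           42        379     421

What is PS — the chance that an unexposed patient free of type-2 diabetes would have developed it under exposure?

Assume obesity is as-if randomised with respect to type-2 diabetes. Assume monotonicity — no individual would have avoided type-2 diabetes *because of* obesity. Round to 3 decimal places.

PS ≈ 0.543

p₁ = P(outcome | exposed) = 1905/3235 = 0.58887
p₀ = P(outcome | unexposed) = 42/421 = 0.099762
Under exogeneity and monotonicity, PS = (p₁ − p₀) / (1 − p₀).
PS = (0.58887 − 0.099762) / (1 − 0.099762) = 0.48911 / 0.90024 ≈ 0.5433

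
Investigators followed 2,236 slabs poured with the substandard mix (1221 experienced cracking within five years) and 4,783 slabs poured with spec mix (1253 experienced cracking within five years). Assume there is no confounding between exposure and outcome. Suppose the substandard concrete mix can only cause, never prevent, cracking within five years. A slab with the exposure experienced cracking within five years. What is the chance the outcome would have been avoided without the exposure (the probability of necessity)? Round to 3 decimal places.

PN ≈ 0.520

p₁ = P(outcome | exposed) = 1221/2236 = 0.54606
p₀ = P(outcome | unexposed) = 1253/4783 = 0.26197
Under exogeneity and monotonicity, PN = (p₁ − p₀) / p₁.
PN = (0.54606 − 0.26197) / 0.54606 = 0.28409 / 0.54606 ≈ 0.5203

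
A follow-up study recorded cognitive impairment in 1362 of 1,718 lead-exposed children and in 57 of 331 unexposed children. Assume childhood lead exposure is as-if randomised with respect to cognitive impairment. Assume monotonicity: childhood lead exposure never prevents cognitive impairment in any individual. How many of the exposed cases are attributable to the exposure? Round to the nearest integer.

p₁ = P(outcome | exposed) = 1362/1718 = 0.79278
p₀ = P(outcome | unexposed) = 57/331 = 0.17221
PN = (p₁ − p₀)/p₁ = (0.79278 − 0.17221) / 0.79278 ≈ 0.78278.
Attributable cases ≈ PN × (exposed cases) = 0.78278 × 1362 ≈ 1066.15.

about 1066 cases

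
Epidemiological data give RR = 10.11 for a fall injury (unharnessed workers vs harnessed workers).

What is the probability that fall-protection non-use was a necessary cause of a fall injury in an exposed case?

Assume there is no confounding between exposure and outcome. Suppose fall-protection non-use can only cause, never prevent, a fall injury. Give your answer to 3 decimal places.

Under exogeneity and monotonicity, PN = (RR − 1) / RR = 1 − 1/RR.
PN = (10.11 − 1) / 10.11 = 9.11 / 10.11 ≈ 0.9011

PN ≈ 0.901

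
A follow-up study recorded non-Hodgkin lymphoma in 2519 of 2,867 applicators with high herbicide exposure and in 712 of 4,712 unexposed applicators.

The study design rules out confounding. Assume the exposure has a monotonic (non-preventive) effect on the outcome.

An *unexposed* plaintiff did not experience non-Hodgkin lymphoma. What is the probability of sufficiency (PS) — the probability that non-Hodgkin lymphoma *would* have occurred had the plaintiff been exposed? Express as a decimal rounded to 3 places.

PS ≈ 0.857

p₁ = P(outcome | exposed) = 2519/2867 = 0.87862
p₀ = P(outcome | unexposed) = 712/4712 = 0.1511
Under exogeneity and monotonicity, PS = (p₁ − p₀) / (1 − p₀).
PS = (0.87862 − 0.1511) / (1 − 0.1511) = 0.72752 / 0.8489 ≈ 0.8570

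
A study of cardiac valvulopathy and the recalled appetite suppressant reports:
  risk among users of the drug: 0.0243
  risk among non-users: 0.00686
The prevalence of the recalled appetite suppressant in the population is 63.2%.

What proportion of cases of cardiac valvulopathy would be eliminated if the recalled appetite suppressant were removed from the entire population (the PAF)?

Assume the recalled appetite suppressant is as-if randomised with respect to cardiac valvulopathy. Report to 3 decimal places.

PAF ≈ 0.616

Let p₁ = 0.0243, p₀ = 0.00686.
Overall risk P(Y=1) = π·p₁ + (1−π)·p₀ = 0.632×0.0243 + 0.368×0.00686 = 0.017882.
Under exogeneity, PAF = [P(Y=1) − p₀] / P(Y=1).
PAF = (0.017882 − 0.00686) / 0.017882 ≈ 0.6164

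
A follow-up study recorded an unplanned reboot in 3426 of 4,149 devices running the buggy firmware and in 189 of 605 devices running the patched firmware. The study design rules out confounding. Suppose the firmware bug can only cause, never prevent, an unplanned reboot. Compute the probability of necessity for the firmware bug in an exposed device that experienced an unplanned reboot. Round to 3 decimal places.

p₁ = P(outcome | exposed) = 3426/4149 = 0.82574
p₀ = P(outcome | unexposed) = 189/605 = 0.3124
Under exogeneity and monotonicity, PN = (p₁ − p₀) / p₁.
PN = (0.82574 − 0.3124) / 0.82574 = 0.51334 / 0.82574 ≈ 0.6217

PN ≈ 0.622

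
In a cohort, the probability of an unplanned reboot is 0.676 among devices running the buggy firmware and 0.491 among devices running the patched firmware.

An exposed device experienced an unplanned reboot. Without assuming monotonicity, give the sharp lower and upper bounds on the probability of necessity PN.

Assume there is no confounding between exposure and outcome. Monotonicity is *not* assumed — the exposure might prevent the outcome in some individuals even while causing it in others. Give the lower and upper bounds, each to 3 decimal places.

0.274 ≤ PN ≤ 0.753

Let p₁ = 0.676, p₀ = 0.491.
Under exogeneity alone the bounds on PN are max{0,(p₁−p₀)/p₁} ≤ PN ≤ min{1,(1−p₀)/p₁}.
  lower = (p₁ − p₀)/p₁ = 0.185 / 0.676 ≈ 0.2737
  upper = min{1, (1 − p₀)/p₁} = 0.509 / 0.676 ≈ 0.7530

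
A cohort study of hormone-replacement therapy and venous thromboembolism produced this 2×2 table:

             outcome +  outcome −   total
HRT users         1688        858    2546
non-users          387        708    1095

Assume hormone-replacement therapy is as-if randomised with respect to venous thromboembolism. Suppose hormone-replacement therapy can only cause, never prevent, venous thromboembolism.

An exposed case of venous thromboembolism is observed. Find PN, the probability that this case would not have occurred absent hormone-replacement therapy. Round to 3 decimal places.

PN ≈ 0.467

p₁ = P(outcome | exposed) = 1688/2546 = 0.663
p₀ = P(outcome | unexposed) = 387/1095 = 0.35342
Under exogeneity and monotonicity, PN = (p₁ − p₀) / p₁.
PN = (0.663 − 0.35342) / 0.663 = 0.30958 / 0.663 ≈ 0.4669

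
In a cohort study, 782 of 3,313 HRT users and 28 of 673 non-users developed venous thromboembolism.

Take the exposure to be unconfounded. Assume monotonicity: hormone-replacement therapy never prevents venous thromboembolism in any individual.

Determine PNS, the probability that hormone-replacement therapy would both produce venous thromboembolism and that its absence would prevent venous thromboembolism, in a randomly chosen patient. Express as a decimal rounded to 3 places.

PNS ≈ 0.194

p₁ = P(outcome | exposed) = 782/3313 = 0.23604
p₀ = P(outcome | unexposed) = 28/673 = 0.041605
Under exogeneity and monotonicity, PNS = p₁ − p₀.
PNS = 0.23604 − 0.041605 = 0.19444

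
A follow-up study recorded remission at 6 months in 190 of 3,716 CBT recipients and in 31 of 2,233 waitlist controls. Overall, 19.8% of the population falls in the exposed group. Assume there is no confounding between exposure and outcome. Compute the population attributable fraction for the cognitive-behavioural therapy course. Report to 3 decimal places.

p₁ = P(outcome | exposed) = 190/3716 = 0.05113
p₀ = P(outcome | unexposed) = 31/2233 = 0.013883
Overall risk P(Y=1) = π·p₁ + (1−π)·p₀ = 0.198×0.05113 + 0.802×0.013883 = 0.021258.
Under exogeneity, PAF = [P(Y=1) − p₀] / P(Y=1).
PAF = (0.021258 − 0.013883) / 0.021258 ≈ 0.3469

PAF ≈ 0.347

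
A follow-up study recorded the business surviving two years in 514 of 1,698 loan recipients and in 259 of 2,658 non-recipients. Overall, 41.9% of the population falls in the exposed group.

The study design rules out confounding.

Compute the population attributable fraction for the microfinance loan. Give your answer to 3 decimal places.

PAF ≈ 0.469

p₁ = P(outcome | exposed) = 514/1698 = 0.30271
p₀ = P(outcome | unexposed) = 259/2658 = 0.097442
Overall risk P(Y=1) = π·p₁ + (1−π)·p₀ = 0.419×0.30271 + 0.581×0.097442 = 0.18345.
Under exogeneity, PAF = [P(Y=1) − p₀] / P(Y=1).
PAF = (0.18345 − 0.097442) / 0.18345 ≈ 0.4688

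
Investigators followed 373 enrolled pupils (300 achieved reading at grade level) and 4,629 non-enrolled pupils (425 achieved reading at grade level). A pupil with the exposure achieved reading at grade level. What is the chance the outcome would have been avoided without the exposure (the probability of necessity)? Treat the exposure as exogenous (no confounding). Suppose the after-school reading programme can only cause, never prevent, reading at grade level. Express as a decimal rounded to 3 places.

PN ≈ 0.886

p₁ = P(outcome | exposed) = 300/373 = 0.80429
p₀ = P(outcome | unexposed) = 425/4629 = 0.091812
Under exogeneity and monotonicity, PN = (p₁ − p₀) / p₁.
PN = (0.80429 − 0.091812) / 0.80429 = 0.71248 / 0.80429 ≈ 0.8858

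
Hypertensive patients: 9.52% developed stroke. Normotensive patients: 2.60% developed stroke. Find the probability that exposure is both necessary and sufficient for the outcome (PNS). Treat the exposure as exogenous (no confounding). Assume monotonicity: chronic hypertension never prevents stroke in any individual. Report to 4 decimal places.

PNS ≈ 0.0692

p₁ = 0.0952, p₀ = 0.026.
Under exogeneity and monotonicity, PNS = p₁ − p₀.
PNS = 0.0952 − 0.026 = 0.0692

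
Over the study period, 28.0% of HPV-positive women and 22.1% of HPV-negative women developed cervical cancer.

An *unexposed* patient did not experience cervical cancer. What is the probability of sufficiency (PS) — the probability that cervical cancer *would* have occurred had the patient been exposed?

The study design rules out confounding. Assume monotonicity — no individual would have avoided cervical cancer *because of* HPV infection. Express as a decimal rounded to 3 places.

p₁ = 0.28, p₀ = 0.221.
Under exogeneity and monotonicity, PS = (p₁ − p₀) / (1 − p₀).
PS = (0.28 − 0.221) / (1 − 0.221) = 0.059 / 0.779 ≈ 0.0757

PS ≈ 0.076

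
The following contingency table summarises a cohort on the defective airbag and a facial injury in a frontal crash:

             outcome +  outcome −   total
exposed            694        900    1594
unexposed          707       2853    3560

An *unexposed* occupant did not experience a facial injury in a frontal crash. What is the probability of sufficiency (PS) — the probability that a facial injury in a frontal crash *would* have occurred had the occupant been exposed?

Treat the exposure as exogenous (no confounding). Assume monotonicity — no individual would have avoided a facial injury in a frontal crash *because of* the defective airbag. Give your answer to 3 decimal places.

p₁ = P(outcome | exposed) = 694/1594 = 0.43538
p₀ = P(outcome | unexposed) = 707/3560 = 0.1986
Under exogeneity and monotonicity, PS = (p₁ − p₀)/(1 − p₀).
PS = (0.43538 − 0.1986) / 0.8014 ≈ 0.2955

PS ≈ 0.295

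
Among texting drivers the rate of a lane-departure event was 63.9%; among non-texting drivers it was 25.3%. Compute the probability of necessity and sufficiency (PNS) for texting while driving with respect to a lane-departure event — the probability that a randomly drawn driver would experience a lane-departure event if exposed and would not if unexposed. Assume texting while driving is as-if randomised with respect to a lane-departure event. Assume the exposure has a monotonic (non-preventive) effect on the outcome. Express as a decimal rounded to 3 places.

PNS ≈ 0.386

p₁ = 0.639, p₀ = 0.253.
Under exogeneity and monotonicity, PNS = p₁ − p₀.
PNS = 0.639 − 0.253 = 0.386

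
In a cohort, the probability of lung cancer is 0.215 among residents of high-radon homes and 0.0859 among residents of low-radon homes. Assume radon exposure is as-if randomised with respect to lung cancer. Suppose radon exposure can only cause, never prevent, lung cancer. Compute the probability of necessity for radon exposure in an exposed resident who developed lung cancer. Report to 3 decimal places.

Let p₁ = 0.215, p₀ = 0.0859.
Under exogeneity and monotonicity, PN = (p₁ − p₀) / p₁.
PN = (0.215 − 0.0859) / 0.215 = 0.1291 / 0.215 ≈ 0.6005

PN ≈ 0.600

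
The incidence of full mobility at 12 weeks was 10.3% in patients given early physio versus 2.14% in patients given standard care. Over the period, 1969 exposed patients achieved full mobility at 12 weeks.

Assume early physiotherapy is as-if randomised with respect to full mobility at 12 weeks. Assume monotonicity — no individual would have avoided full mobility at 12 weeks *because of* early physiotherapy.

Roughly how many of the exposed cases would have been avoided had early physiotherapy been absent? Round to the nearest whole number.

p₁ = 0.103, p₀ = 0.0214.
PN = (p₁ − p₀)/p₁ = (0.103 − 0.0214) / 0.103 ≈ 0.79223.
Attributable cases ≈ PN × (exposed cases) = 0.79223 × 1969 ≈ 1559.91.

about 1560 cases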